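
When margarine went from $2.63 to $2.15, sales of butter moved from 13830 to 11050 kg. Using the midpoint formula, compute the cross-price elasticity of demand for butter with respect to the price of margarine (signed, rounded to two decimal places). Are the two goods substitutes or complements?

1.11; substitutes

%ΔQ_{butter} = (11050 − 13830)/avg = -2780/12440 = -0.223472…
%ΔP_{margarine} = (2.15 − 2.63)/avg = -0.48/2.39 = -0.200836…
E_cross = (-2780/12440) / (-0.48/2.39) = 1.1127…
E_cross > 0 ⇒ the goods are substitutes.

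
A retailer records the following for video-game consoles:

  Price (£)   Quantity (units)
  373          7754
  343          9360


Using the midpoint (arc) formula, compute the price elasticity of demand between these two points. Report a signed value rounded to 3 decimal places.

%ΔQ = (9360 − 7754) / [(7754 + 9360)/2] = 1606/8557 = 0.187682…
%ΔP = (343 − 373) / [(373 + 343)/2] = -30/358 = -0.083798…
Arc Ed = %ΔQ / %ΔP = (1606/8557) / (-30/358) = -2.23967…

-2.240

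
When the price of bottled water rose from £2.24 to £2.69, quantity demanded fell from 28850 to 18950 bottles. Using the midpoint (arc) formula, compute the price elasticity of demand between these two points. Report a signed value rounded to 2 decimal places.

-2.27

%ΔQ = (18950 − 28850) / [(28850 + 18950)/2] = -9900/23900 = -0.414225…
%ΔP = (2.69 − 2.24) / [(2.24 + 2.69)/2] = 0.45/2.465 = 0.182555…
Arc Ed = %ΔQ / %ΔP = (-9900/23900) / (0.45/2.465) = -2.2690…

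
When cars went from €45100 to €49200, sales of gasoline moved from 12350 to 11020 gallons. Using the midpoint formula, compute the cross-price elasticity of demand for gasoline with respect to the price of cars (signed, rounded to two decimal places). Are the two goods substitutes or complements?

-1.31; complements

%ΔQ_{gasoline} = (11020 − 12350)/avg = -1330/11685 = -0.113821…
%ΔP_{cars} = (49200 − 45100)/avg = 4100/47150 = 0.086956…
E_cross = (-1330/11685) / (4100/47150) = -1.3089…
E_cross < 0 ⇒ the goods are complements.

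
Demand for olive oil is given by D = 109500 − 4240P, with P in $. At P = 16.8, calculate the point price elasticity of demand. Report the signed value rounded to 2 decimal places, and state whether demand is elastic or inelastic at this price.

dD/dP = −4240. At P = 16.8, D = 109500 − 4240(16.8) = 38268.
Ed = (dD/dP)·(P/D) = −4240 × (16.8/38268) = -1.8613…
|Ed| = 1.86 > 1, so demand is elastic.

-1.86; elastic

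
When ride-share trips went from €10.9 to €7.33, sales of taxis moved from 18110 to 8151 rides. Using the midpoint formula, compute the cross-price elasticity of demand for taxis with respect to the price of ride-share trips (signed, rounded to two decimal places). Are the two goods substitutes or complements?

%ΔQ_{taxis} = (8151 − 18110)/avg = -9959/13130.5 = -0.758463…
%ΔP_{ride-share trips} = (7.33 − 10.9)/avg = -3.57/9.115 = -0.391662…
E_cross = (-9959/13130.5) / (-3.57/9.115) = 1.9365…
E_cross > 0 ⇒ the goods are substitutes.

1.94; substitutes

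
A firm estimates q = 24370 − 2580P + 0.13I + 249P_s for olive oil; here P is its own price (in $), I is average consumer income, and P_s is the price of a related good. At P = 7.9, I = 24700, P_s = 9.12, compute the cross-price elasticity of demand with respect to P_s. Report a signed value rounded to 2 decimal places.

0.24

At the given values, q = 24370 − 2580(7.9) + 0.13(24700) + 249(9.12) = 9469.88.
∂q/∂P_s = 249.
E = (249) × (9.12/9469.88) = 0.2398…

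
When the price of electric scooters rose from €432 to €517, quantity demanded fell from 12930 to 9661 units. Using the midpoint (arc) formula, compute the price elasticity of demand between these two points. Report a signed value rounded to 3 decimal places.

-1.616

%ΔQ = (9661 − 12930) / [(12930 + 9661)/2] = -3269/11295.5 = -0.289407…
%ΔP = (517 − 432) / [(432 + 517)/2] = 85/474.5 = 0.179135…
Arc Ed = %ΔQ / %ΔP = (-3269/11295.5) / (85/474.5) = -1.61557…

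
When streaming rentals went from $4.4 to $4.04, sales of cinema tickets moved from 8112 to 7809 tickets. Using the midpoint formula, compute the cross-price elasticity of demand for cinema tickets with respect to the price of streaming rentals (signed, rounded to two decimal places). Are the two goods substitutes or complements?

0.45; substitutes

%ΔQ_{cinema tickets} = (7809 − 8112)/avg = -303/7960.5 = -0.038062…
%ΔP_{streaming rentals} = (4.04 − 4.4)/avg = -0.36/4.22 = -0.085308…
E_cross = (-303/7960.5) / (-0.36/4.22) = 0.4461…
E_cross > 0 ⇒ the goods are substitutes.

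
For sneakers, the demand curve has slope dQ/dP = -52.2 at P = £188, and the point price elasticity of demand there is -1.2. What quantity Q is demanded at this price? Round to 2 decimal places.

8178.00

Ed = (dQ/dP)·(P/Q) ⇒ Q = (dQ/dP)·P/Ed = (-52.2)·188/(-1.2) = 8178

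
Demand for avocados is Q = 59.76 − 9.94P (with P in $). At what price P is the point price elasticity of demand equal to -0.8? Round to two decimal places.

Ed = −9.94P/(59.76 − 9.94P). Set this equal to -0.8:
9.94P = 0.8·(59.76 − 9.94P) ⇒ 9.94P(1 + 0.8) = 0.8·59.76
P = 0.8·59.76 / (9.94·1.8) = 2.6720…

2.67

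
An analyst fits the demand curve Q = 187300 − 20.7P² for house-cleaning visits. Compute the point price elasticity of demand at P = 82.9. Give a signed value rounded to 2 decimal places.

dQ/dP = −2·20.7·P = -3432.06. At P = 82.9, Q = 45041.113.
Ed = (dQ/dP)·(P/Q) = (-3432.06) × (82.9/45041.113) = -6.3168…

-6.32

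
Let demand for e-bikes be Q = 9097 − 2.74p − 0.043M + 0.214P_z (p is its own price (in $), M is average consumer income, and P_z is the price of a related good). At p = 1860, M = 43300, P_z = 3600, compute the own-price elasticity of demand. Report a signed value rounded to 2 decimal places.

-1.75

At the given values, Q = 9097 − 2.74(1860) − 0.043(43300) + 0.214(3600) = 2909.1.
∂Q/∂p = −2.74.
E = (-2.74) × (1860/2909.1) = -1.7518…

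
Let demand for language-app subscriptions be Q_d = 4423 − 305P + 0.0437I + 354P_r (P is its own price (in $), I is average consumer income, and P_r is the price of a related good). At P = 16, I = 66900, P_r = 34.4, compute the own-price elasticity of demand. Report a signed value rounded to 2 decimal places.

-0.33

At the given values, Q_d = 4423 − 305(16) + 0.0437(66900) + 354(34.4) = 14644.13.
∂Q_d/∂P = −305.
E = (-305) × (16/14644.13) = -0.3332…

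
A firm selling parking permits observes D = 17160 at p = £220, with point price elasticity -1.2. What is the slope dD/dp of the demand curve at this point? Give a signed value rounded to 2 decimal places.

Ed = (dD/dp)·(p/D) ⇒ dD/dp = Ed·D/p = (-1.2)·17160/220 = -93.6

-93.60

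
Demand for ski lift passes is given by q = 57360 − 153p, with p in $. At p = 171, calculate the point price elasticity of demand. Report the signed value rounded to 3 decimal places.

-0.839

dq/dp = −153. At p = 171, q = 57360 − 153(171) = 31197.
Ed = (dq/dp)·(p/q) = −153 × (171/31197) = -0.83863…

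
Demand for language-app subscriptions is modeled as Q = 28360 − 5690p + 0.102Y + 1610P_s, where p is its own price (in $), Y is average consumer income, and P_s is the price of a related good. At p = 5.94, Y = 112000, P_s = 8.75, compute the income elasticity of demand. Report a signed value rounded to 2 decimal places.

At the given values, Q = 28360 − 5690(5.94) + 0.102(112000) + 1610(8.75) = 20072.9.
∂Q/∂Y = 0.102.
E = (0.102) × (112000/20072.9) = 0.5691…

0.57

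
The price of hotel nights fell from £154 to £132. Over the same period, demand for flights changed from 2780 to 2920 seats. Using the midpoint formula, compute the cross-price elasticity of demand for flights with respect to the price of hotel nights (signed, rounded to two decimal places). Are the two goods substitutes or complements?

%ΔQ_{flights} = (2920 − 2780)/avg = 140/2850 = 0.049122…
%ΔP_{hotel nights} = (132 − 154)/avg = -22/143 = -0.153846…
E_cross = (140/2850) / (-22/143) = -0.3192…
E_cross < 0 ⇒ the goods are complements.

-0.32; complements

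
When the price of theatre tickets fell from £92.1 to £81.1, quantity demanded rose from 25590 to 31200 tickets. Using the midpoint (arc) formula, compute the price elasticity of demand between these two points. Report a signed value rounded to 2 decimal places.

%ΔQ = (31200 − 25590) / [(25590 + 31200)/2] = 5610/28395 = 0.197569…
%ΔP = (81.1 − 92.1) / [(92.1 + 81.1)/2] = -11/86.6 = -0.127020…
Arc Ed = %ΔQ / %ΔP = (5610/28395) / (-11/86.6) = -1.5554…

-1.56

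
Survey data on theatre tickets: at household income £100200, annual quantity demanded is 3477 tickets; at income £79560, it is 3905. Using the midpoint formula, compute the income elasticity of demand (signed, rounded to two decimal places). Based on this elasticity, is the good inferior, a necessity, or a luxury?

%ΔQ = (3905 − 3477)/[( 3477 + 3905)/2] = 428/3691 = 0.115957…
%ΔIncome = (79560 − 100200)/[( 100200 + 79560)/2] = -20640/89880 = -0.229639…
E_income = (428/3691) / (-20640/89880) = -0.5049…
E_income < 0 ⇒ inferior good.

-0.50; inferior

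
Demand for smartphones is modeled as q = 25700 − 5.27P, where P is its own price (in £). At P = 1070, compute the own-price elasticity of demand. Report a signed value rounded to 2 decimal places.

At the given values, q = 25700 − 5.27(1070) = 20061.1.
∂q/∂P = −5.27.
E = (-5.27) × (1070/20061.1) = -0.2810…

-0.28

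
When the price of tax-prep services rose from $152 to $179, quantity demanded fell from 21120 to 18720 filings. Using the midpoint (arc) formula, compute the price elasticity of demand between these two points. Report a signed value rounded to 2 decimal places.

%ΔQ = (18720 − 21120) / [(21120 + 18720)/2] = -2400/19920 = -0.120481…
%ΔP = (179 − 152) / [(152 + 179)/2] = 27/165.5 = 0.163141…
Arc Ed = %ΔQ / %ΔP = (-2400/19920) / (27/165.5) = -0.7385…

-0.74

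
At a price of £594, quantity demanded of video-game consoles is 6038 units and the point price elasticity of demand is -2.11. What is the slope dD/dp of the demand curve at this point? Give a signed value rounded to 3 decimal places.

Ed = (dD/dp)·(p/D) ⇒ dD/dp = Ed·D/p = (-2.11)·6038/594 = -21.44811…

-21.448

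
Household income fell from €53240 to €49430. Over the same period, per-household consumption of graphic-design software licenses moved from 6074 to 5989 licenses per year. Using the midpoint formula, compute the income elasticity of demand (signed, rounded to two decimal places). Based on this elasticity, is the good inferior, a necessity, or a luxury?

0.19; necessity

%ΔQ = (5989 − 6074)/[( 6074 + 5989)/2] = -85/6031.5 = -0.014092…
%ΔIncome = (49430 − 53240)/[( 53240 + 49430)/2] = -3810/51335 = -0.074218…
E_income = (-85/6031.5) / (-3810/51335) = 0.1898…
0 < E_income < 1 ⇒ normal good, necessity.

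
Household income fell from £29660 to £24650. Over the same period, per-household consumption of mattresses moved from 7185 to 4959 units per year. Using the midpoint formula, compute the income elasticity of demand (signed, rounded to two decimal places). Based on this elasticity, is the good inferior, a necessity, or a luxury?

1.99; luxury

%ΔQ = (4959 − 7185)/[( 7185 + 4959)/2] = -2226/6072 = -0.366600…
%ΔIncome = (24650 − 29660)/[( 29660 + 24650)/2] = -5010/27155 = -0.184496…
E_income = (-2226/6072) / (-5010/27155) = 1.9870…
E_income > 1 ⇒ normal good, luxury.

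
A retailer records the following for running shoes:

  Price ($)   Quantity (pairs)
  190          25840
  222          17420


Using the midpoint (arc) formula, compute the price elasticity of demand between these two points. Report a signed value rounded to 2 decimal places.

-2.51

%ΔQ = (17420 − 25840) / [(25840 + 17420)/2] = -8420/21630 = -0.389274…
%ΔP = (222 − 190) / [(190 + 222)/2] = 32/206 = 0.155339…
Arc Ed = %ΔQ / %ΔP = (-8420/21630) / (32/206) = -2.5059…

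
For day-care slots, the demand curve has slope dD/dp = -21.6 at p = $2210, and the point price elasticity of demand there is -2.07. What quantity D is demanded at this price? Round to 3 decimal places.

23060.870

Ed = (dD/dp)·(p/D) ⇒ D = (dD/dp)·p/Ed = (-21.6)·2210/(-2.07) = 23060.86956…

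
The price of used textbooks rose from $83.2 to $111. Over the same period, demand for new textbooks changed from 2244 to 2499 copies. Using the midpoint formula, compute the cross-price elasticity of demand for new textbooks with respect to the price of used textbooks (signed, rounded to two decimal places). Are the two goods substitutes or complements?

%ΔQ_{new textbooks} = (2499 − 2244)/avg = 255/2371.5 = 0.107526…
%ΔP_{used textbooks} = (111 − 83.2)/avg = 27.8/97.1 = 0.286302…
E_cross = (255/2371.5) / (27.8/97.1) = 0.3755…
E_cross > 0 ⇒ the goods are substitutes.

0.38; substitutes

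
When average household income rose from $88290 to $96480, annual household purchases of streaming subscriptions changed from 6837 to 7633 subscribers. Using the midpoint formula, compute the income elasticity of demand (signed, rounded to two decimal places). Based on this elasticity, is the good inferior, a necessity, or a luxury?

1.24; luxury

%ΔQ = (7633 − 6837)/[( 6837 + 7633)/2] = 796/7235 = 0.110020…
%ΔIncome = (96480 − 88290)/[( 88290 + 96480)/2] = 8190/92385 = 0.088650…
E_income = (796/7235) / (8190/92385) = 1.2410…
E_income > 1 ⇒ normal good, luxury.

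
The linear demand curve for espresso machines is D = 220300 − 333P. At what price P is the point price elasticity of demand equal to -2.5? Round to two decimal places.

Ed = −333P/(220300 − 333P). Set this equal to -2.5:
333P = 2.5·(220300 − 333P) ⇒ 333P(1 + 2.5) = 2.5·220300
P = 2.5·220300 / (333·3.5) = 472.5439…

472.54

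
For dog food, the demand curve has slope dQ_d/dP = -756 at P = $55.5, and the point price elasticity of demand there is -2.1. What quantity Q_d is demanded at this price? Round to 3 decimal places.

19980.000

Ed = (dQ_d/dP)·(P/Q_d) ⇒ Q_d = (dQ_d/dP)·P/Ed = (-756)·55.5/(-2.1) = 19980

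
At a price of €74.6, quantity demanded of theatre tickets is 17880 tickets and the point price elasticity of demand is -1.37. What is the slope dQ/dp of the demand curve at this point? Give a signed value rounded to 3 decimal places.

Ed = (dQ/dp)·(p/Q) ⇒ dQ/dp = Ed·Q/p = (-1.37)·17880/74.6 = -328.35924…

-328.359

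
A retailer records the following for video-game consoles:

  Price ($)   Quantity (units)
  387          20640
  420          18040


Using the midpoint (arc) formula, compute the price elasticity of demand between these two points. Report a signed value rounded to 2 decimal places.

%ΔQ = (18040 − 20640) / [(20640 + 18040)/2] = -2600/19340 = -0.134436…
%ΔP = (420 − 387) / [(387 + 420)/2] = 33/403.5 = 0.081784…
Arc Ed = %ΔQ / %ΔP = (-2600/19340) / (33/403.5) = -1.6437…

-1.64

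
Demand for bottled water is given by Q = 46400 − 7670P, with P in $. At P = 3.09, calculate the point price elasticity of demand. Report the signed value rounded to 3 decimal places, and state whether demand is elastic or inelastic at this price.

-1.044; elastic

dQ/dP = −7670. At P = 3.09, Q = 46400 − 7670(3.09) = 22699.7.
Ed = (dQ/dP)·(P/Q) = −7670 × (3.09/22699.7) = -1.04407…
|Ed| = 1.044 > 1, so demand is elastic.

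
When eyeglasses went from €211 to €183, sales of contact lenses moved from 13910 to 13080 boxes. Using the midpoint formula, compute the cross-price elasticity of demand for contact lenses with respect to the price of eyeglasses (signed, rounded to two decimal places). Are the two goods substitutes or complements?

%ΔQ_{contact lenses} = (13080 − 13910)/avg = -830/13495 = -0.061504…
%ΔP_{eyeglasses} = (183 − 211)/avg = -28/197 = -0.142131…
E_cross = (-830/13495) / (-28/197) = 0.4327…
E_cross > 0 ⇒ the goods are substitutes.

0.43; substitutes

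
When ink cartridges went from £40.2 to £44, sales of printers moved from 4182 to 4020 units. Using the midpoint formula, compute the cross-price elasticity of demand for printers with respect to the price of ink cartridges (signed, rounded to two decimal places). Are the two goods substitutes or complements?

-0.44; complements

%ΔQ_{printers} = (4020 − 4182)/avg = -162/4101 = -0.039502…
%ΔP_{ink cartridges} = (44 − 40.2)/avg = 3.8/42.1 = 0.090261…
E_cross = (-162/4101) / (3.8/42.1) = -0.4376…
E_cross < 0 ⇒ the goods are complements.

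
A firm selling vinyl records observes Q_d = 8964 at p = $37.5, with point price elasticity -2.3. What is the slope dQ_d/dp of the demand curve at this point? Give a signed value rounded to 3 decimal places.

-549.792

Ed = (dQ_d/dp)·(p/Q_d) ⇒ dQ_d/dp = Ed·Q_d/p = (-2.3)·8964/37.5 = -549.792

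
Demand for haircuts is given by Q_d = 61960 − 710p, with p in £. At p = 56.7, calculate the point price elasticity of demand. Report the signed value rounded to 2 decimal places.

dQ_d/dp = −710. At p = 56.7, Q_d = 61960 − 710(56.7) = 21703.
Ed = (dQ_d/dp)·(p/Q_d) = −710 × (56.7/21703) = -1.8549…

-1.85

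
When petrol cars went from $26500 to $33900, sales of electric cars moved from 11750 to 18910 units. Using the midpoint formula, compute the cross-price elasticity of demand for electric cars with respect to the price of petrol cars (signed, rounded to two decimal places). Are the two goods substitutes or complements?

%ΔQ_{electric cars} = (18910 − 11750)/avg = 7160/15330 = 0.467058…
%ΔP_{petrol cars} = (33900 − 26500)/avg = 7400/30200 = 0.245033…
E_cross = (7160/15330) / (7400/30200) = 1.9061…
E_cross > 0 ⇒ the goods are substitutes.

1.91; substitutes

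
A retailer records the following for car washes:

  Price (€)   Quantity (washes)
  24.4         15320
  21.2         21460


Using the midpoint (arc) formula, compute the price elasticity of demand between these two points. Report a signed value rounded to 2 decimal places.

%ΔQ = (21460 − 15320) / [(15320 + 21460)/2] = 6140/18390 = 0.333877…
%ΔP = (21.2 − 24.4) / [(24.4 + 21.2)/2] = -3.2/22.8 = -0.140350…
Arc Ed = %ΔQ / %ΔP = (6140/18390) / (-3.2/22.8) = -2.3788…

-2.38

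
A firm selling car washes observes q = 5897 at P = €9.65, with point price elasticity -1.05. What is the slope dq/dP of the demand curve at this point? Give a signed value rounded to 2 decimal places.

Ed = (dq/dP)·(P/q) ⇒ dq/dP = Ed·q/P = (-1.05)·5897/9.65 = -641.6424…

-641.64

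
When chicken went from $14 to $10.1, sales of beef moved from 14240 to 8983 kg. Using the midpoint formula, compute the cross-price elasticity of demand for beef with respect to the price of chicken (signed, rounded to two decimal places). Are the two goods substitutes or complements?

1.40; substitutes

%ΔQ_{beef} = (8983 − 14240)/avg = -5257/11611.5 = -0.452740…
%ΔP_{chicken} = (10.1 − 14)/avg = -3.9/12.05 = -0.323651…
E_cross = (-5257/11611.5) / (-3.9/12.05) = 1.3988…
E_cross > 0 ⇒ the goods are substitutes.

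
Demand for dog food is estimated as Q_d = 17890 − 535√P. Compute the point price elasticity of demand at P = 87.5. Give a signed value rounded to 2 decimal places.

-0.19

dQ_d/dP = −535/(2√P) = -28.597. At P = 87.5, Q_d = 12885.5.
Ed = (dQ_d/dP)·(P/Q_d) = (-28.597) × (87.5/12885.5) = -0.1941…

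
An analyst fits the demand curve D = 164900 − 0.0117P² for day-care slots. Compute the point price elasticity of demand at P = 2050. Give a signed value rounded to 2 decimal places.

dD/dP = −2·0.0117·P = -47.97. At P = 2050, D = 115730.75.
Ed = (dD/dP)·(P/D) = (-47.97) × (2050/115730.75) = -0.8497…

-0.85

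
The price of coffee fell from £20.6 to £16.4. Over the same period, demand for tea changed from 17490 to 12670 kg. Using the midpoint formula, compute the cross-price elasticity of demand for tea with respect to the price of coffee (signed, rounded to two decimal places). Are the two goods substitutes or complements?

%ΔQ_{tea} = (12670 − 17490)/avg = -4820/15080 = -0.319628…
%ΔP_{coffee} = (16.4 − 20.6)/avg = -4.2/18.5 = -0.227027…
E_cross = (-4820/15080) / (-4.2/18.5) = 1.4078…
E_cross > 0 ⇒ the goods are substitutes.

1.41; substitutes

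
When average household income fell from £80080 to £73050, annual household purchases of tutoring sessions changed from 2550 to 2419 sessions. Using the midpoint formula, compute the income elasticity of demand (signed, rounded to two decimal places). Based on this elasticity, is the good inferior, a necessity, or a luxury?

%ΔQ = (2419 − 2550)/[( 2550 + 2419)/2] = -131/2484.5 = -0.052726…
%ΔIncome = (73050 − 80080)/[( 80080 + 73050)/2] = -7030/76565 = -0.091817…
E_income = (-131/2484.5) / (-7030/76565) = 0.5742…
0 < E_income < 1 ⇒ normal good, necessity.

0.57; necessity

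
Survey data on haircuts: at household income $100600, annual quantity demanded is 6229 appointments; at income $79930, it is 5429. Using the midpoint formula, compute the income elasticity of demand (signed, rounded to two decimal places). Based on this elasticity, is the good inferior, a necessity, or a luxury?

%ΔQ = (5429 − 6229)/[( 6229 + 5429)/2] = -800/5829 = -0.137244…
%ΔIncome = (79930 − 100600)/[( 100600 + 79930)/2] = -20670/90265 = -0.228992…
E_income = (-800/5829) / (-20670/90265) = 0.5993…
0 < E_income < 1 ⇒ normal good, necessity.

0.60; necessity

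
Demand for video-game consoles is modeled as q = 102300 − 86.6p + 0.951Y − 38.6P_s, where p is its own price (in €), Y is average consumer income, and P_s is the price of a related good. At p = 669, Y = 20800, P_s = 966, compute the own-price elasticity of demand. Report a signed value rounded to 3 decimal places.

At the given values, q = 102300 − 86.6(669) + 0.951(20800) − 38.6(966) = 26857.8.
∂q/∂p = −86.6.
E = (-86.6) × (669/26857.8) = -2.15711…

-2.157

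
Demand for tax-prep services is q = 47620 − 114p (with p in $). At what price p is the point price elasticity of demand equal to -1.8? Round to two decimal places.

268.53

Ed = −114p/(47620 − 114p). Set this equal to -1.8:
114p = 1.8·(47620 − 114p) ⇒ 114p(1 + 1.8) = 1.8·47620
p = 1.8·47620 / (114·2.8) = 268.5338…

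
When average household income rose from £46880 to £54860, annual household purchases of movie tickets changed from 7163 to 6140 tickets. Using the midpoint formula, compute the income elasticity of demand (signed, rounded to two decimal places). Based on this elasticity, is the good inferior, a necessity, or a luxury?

-0.98; inferior

%ΔQ = (6140 − 7163)/[( 7163 + 6140)/2] = -1023/6651.5 = -0.153799…
%ΔIncome = (54860 − 46880)/[( 46880 + 54860)/2] = 7980/50870 = 0.156870…
E_income = (-1023/6651.5) / (7980/50870) = -0.9804…
E_income < 0 ⇒ inferior good.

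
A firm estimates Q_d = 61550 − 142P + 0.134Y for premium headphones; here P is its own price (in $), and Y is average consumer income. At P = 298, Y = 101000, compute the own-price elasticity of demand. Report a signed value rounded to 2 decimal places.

At the given values, Q_d = 61550 − 142(298) + 0.134(101000) = 32768.
∂Q_d/∂P = −142.
E = (-142) × (298/32768) = -1.2913…

-1.29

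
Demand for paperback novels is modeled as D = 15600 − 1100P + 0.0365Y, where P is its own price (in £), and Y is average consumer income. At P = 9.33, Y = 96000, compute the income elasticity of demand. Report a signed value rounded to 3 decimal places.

0.396

At the given values, D = 15600 − 1100(9.33) + 0.0365(96000) = 8841.
∂D/∂Y = 0.0365.
E = (0.0365) × (96000/8841) = 0.39633…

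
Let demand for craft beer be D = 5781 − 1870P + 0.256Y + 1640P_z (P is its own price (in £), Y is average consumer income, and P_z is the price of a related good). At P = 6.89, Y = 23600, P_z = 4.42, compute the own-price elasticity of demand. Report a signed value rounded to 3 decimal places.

-2.082

At the given values, D = 5781 − 1870(6.89) + 0.256(23600) + 1640(4.42) = 6187.1.
∂D/∂P = −1870.
E = (-1870) × (6.89/6187.1) = -2.08244…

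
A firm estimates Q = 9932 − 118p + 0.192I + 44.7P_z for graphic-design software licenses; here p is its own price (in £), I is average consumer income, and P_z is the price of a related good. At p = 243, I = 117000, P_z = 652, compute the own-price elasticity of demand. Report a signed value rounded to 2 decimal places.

-0.87

At the given values, Q = 9932 − 118(243) + 0.192(117000) + 44.7(652) = 32866.4.
∂Q/∂p = −118.
E = (-118) × (243/32866.4) = -0.8724…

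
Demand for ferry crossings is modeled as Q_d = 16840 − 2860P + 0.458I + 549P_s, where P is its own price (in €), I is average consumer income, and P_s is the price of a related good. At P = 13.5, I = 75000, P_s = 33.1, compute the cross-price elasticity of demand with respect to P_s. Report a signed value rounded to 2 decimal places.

0.59

At the given values, Q_d = 16840 − 2860(13.5) + 0.458(75000) + 549(33.1) = 30751.9.
∂Q_d/∂P_s = 549.
E = (549) × (33.1/30751.9) = 0.5909…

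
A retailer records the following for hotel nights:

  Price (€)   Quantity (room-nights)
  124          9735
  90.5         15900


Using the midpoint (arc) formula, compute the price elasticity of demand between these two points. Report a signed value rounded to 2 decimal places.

-1.54

%ΔQ = (15900 − 9735) / [(9735 + 15900)/2] = 6165/12817.5 = 0.480983…
%ΔP = (90.5 − 124) / [(124 + 90.5)/2] = -33.5/107.25 = -0.312354…
Arc Ed = %ΔQ / %ΔP = (6165/12817.5) / (-33.5/107.25) = -1.5398…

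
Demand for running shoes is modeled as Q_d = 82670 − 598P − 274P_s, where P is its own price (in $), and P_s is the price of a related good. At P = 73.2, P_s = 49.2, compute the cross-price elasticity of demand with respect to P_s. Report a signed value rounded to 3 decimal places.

-0.530

At the given values, Q_d = 82670 − 598(73.2) − 274(49.2) = 25415.6.
∂Q_d/∂P_s = -274.
E = (-274) × (49.2/25415.6) = -0.53041…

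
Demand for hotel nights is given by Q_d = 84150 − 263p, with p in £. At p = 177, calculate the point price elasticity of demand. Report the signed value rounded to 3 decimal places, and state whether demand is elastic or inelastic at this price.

-1.238; elastic

dQ_d/dp = −263. At p = 177, Q_d = 84150 − 263(177) = 37599.
Ed = (dQ_d/dp)·(p/Q_d) = −263 × (177/37599) = -1.23809…
|Ed| = 1.238 > 1, so demand is elastic.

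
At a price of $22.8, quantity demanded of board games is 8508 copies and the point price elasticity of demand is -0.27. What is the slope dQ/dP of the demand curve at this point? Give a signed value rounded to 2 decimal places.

Ed = (dQ/dP)·(P/Q) ⇒ dQ/dP = Ed·Q/P = (-0.27)·8508/22.8 = -100.7526…

-100.75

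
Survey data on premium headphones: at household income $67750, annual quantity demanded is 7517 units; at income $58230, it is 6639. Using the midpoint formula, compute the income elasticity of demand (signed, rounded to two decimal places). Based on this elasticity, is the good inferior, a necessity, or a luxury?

%ΔQ = (6639 − 7517)/[( 7517 + 6639)/2] = -878/7078 = -0.124046…
%ΔIncome = (58230 − 67750)/[( 67750 + 58230)/2] = -9520/62990 = -0.151135…
E_income = (-878/7078) / (-9520/62990) = 0.8207…
0 < E_income < 1 ⇒ normal good, necessity.

0.82; necessity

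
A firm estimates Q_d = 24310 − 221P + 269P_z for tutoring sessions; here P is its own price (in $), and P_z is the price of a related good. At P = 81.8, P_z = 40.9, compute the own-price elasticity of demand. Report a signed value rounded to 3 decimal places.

-1.049

At the given values, Q_d = 24310 − 221(81.8) + 269(40.9) = 17234.3.
∂Q_d/∂P = −221.
E = (-221) × (81.8/17234.3) = -1.04894…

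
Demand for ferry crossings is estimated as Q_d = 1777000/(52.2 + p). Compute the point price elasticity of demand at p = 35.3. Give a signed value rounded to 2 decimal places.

-0.40

dQ_d/dp = −1777000/(52.2 + p)² = -232.098. At p = 35.3, Q_d = 20308.6.
Ed = (dQ_d/dp)·(p/Q_d) = (-232.098) × (35.3/20308.6) = -0.4034…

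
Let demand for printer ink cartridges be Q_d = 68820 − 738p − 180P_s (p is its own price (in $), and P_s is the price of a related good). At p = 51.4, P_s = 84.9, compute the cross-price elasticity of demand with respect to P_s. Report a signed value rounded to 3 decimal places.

-0.979

At the given values, Q_d = 68820 − 738(51.4) − 180(84.9) = 15604.8.
∂Q_d/∂P_s = -180.
E = (-180) × (84.9/15604.8) = -0.97931…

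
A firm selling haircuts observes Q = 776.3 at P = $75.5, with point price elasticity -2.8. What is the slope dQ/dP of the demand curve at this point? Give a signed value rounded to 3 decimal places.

Ed = (dQ/dP)·(P/Q) ⇒ dQ/dP = Ed·Q/P = (-2.8)·776.3/75.5 = -28.78993…

-28.790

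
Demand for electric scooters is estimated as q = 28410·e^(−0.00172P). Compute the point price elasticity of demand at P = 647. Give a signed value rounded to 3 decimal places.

-1.113

dq/dP = −0.00172·q = -16.0583. At P = 647, q = 9336.22.
Ed = (dq/dP)·(P/q) = (-16.0583) × (647/9336.22) = -1.11284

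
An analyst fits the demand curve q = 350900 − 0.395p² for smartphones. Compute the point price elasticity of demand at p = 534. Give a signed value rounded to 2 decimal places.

-0.95

dq/dp = −2·0.395·p = -421.86. At p = 534, q = 238263.38.
Ed = (dq/dp)·(p/q) = (-421.86) × (534/238263.38) = -0.9454…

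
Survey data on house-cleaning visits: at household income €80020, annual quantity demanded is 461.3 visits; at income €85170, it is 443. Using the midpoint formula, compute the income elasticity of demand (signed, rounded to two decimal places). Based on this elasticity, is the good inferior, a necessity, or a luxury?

%ΔQ = (443 − 461.3)/[( 461.3 + 443)/2] = -18.3/452.15 = -0.040473…
%ΔIncome = (85170 − 80020)/[( 80020 + 85170)/2] = 5150/82595 = 0.062352…
E_income = (-18.3/452.15) / (5150/82595) = -0.6491…
E_income < 0 ⇒ inferior good.

-0.65; inferior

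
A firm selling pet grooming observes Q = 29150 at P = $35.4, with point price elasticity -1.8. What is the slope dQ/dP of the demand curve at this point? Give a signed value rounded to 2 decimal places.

-1482.20

Ed = (dQ/dP)·(P/Q) ⇒ dQ/dP = Ed·Q/P = (-1.8)·29150/35.4 = -1482.2033…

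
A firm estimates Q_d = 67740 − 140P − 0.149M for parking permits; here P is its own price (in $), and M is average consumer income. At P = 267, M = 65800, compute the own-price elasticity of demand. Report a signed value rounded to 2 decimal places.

At the given values, Q_d = 67740 − 140(267) − 0.149(65800) = 20555.8.
∂Q_d/∂P = −140.
E = (-140) × (267/20555.8) = -1.8184…

-1.82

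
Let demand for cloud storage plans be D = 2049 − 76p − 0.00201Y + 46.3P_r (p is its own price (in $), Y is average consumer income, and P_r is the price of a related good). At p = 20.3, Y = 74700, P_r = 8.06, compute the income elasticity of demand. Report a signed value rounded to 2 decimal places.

-0.21

At the given values, D = 2049 − 76(20.3) − 0.00201(74700) + 46.3(8.06) = 729.231.
∂D/∂Y = -0.00201.
E = (-0.00201) × (74700/729.231) = -0.2058…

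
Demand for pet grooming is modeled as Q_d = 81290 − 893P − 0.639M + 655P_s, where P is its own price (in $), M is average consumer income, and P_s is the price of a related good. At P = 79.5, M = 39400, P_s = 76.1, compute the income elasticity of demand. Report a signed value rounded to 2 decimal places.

At the given values, Q_d = 81290 − 893(79.5) − 0.639(39400) + 655(76.1) = 34965.4.
∂Q_d/∂M = -0.639.
E = (-0.639) × (39400/34965.4) = -0.7200…

-0.72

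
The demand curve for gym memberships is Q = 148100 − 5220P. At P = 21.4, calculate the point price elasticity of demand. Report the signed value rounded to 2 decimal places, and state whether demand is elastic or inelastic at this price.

dQ/dP = −5220. At P = 21.4, Q = 148100 − 5220(21.4) = 36392.
Ed = (dQ/dP)·(P/Q) = −5220 × (21.4/36392) = -3.0695…
|Ed| = 3.07 > 1, so demand is elastic.

-3.07; elastic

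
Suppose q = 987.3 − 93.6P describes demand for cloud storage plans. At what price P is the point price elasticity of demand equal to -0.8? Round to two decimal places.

Ed = −93.6P/(987.3 − 93.6P). Set this equal to -0.8:
93.6P = 0.8·(987.3 − 93.6P) ⇒ 93.6P(1 + 0.8) = 0.8·987.3
P = 0.8·987.3 / (93.6·1.8) = 4.6880…

4.69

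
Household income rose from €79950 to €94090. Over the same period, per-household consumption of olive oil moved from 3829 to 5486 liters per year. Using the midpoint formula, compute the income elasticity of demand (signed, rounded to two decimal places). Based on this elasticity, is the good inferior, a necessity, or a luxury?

%ΔQ = (5486 − 3829)/[( 3829 + 5486)/2] = 1657/4657.5 = 0.355770…
%ΔIncome = (94090 − 79950)/[( 79950 + 94090)/2] = 14140/87020 = 0.162491…
E_income = (1657/4657.5) / (14140/87020) = 2.1894…
E_income > 1 ⇒ normal good, luxury.

2.19; luxury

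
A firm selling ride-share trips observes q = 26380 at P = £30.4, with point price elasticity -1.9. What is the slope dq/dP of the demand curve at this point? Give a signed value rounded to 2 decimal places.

-1648.75

Ed = (dq/dP)·(P/q) ⇒ dq/dP = Ed·q/P = (-1.9)·26380/30.4 = -1648.75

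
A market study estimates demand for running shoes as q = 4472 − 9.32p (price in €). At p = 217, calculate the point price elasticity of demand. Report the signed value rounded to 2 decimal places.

dq/dp = −9.32. At p = 217, q = 4472 − 9.32(217) = 2449.56.
Ed = (dq/dp)·(p/q) = −9.32 × (217/2449.56) = -0.8256…

-0.83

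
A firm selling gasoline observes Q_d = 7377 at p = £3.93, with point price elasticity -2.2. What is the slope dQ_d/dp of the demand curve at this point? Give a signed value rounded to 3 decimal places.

-4129.618

Ed = (dQ_d/dp)·(p/Q_d) ⇒ dQ_d/dp = Ed·Q_d/p = (-2.2)·7377/3.93 = -4129.61832…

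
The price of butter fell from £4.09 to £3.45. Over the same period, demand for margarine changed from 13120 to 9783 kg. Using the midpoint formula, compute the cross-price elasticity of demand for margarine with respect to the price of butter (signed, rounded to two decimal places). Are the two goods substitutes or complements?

%ΔQ_{margarine} = (9783 − 13120)/avg = -3337/11451.5 = -0.291402…
%ΔP_{butter} = (3.45 − 4.09)/avg = -0.64/3.77 = -0.169761…
E_cross = (-3337/11451.5) / (-0.64/3.77) = 1.7165…
E_cross > 0 ⇒ the goods are substitutes.

1.72; substitutes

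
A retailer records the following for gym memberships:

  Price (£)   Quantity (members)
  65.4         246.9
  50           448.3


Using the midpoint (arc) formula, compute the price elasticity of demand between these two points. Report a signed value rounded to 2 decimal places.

-2.17

%ΔQ = (448.3 − 246.9) / [(246.9 + 448.3)/2] = 201.4/347.6 = 0.579401…
%ΔP = (50 − 65.4) / [(65.4 + 50)/2] = -15.4/57.7 = -0.266897…
Arc Ed = %ΔQ / %ΔP = (201.4/347.6) / (-15.4/57.7) = -2.1708…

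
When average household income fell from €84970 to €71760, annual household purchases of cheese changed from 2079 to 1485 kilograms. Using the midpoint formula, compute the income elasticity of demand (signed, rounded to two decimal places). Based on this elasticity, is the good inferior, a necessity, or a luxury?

%ΔQ = (1485 − 2079)/[( 2079 + 1485)/2] = -594/1782 = -0.333333…
%ΔIncome = (71760 − 84970)/[( 84970 + 71760)/2] = -13210/78365 = -0.168570…
E_income = (-594/1782) / (-13210/78365) = 1.9774…
E_income > 1 ⇒ normal good, luxury.

1.98; luxury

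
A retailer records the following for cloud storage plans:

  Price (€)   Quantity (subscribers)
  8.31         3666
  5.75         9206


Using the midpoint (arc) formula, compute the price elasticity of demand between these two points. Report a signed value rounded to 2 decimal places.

-2.36

%ΔQ = (9206 − 3666) / [(3666 + 9206)/2] = 5540/6436 = 0.860783…
%ΔP = (5.75 − 8.31) / [(8.31 + 5.75)/2] = -2.56/7.03 = -0.364153…
Arc Ed = %ΔQ / %ΔP = (5540/6436) / (-2.56/7.03) = -2.3637…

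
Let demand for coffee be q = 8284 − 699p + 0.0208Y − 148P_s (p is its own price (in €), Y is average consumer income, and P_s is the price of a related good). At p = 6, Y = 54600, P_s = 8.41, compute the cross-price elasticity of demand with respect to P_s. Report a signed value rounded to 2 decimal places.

-0.31

At the given values, q = 8284 − 699(6) + 0.0208(54600) − 148(8.41) = 3981.
∂q/∂P_s = -148.
E = (-148) × (8.41/3981) = -0.3126…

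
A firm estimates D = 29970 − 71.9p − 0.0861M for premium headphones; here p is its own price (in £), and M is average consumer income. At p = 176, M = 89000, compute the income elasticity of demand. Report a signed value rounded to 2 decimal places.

-0.79

At the given values, D = 29970 − 71.9(176) − 0.0861(89000) = 9652.7.
∂D/∂M = -0.0861.
E = (-0.0861) × (89000/9652.7) = -0.7938…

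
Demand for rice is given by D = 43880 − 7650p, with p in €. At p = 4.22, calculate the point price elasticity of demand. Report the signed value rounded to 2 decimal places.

dD/dp = −7650. At p = 4.22, D = 43880 − 7650(4.22) = 11597.
Ed = (dD/dp)·(p/D) = −7650 × (4.22/11597) = -2.7837…

-2.78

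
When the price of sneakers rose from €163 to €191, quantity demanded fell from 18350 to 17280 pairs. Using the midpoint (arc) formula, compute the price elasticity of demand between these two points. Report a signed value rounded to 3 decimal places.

-0.380

%ΔQ = (17280 − 18350) / [(18350 + 17280)/2] = -1070/17815 = -0.060061…
%ΔP = (191 − 163) / [(163 + 191)/2] = 28/177 = 0.158192…
Arc Ed = %ΔQ / %ΔP = (-1070/17815) / (28/177) = -0.37967…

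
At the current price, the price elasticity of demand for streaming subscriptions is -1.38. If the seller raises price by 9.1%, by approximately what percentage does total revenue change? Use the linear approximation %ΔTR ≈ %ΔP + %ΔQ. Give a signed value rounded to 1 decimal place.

-3.5%

%ΔQ ≈ Ed × %ΔP = (-1.38) × (+9.1%) = -12.5580%
%ΔTR ≈ %ΔP + %ΔQ = (+9.1%) + (-12.5580%) = -3.4580%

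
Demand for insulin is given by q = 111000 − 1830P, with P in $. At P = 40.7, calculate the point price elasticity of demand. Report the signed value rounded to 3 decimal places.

-2.040

dq/dP = −1830. At P = 40.7, q = 111000 − 1830(40.7) = 36519.
Ed = (dq/dP)·(P/q) = −1830 × (40.7/36519) = -2.03951…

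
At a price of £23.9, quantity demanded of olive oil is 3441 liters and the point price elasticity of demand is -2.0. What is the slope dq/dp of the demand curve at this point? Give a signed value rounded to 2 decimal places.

Ed = (dq/dp)·(p/q) ⇒ dq/dp = Ed·q/p = (-2.0)·3441/23.9 = -287.9497…

-287.95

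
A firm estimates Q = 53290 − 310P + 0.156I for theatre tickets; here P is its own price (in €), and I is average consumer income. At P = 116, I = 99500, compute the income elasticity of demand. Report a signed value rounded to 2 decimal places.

0.47

At the given values, Q = 53290 − 310(116) + 0.156(99500) = 32852.
∂Q/∂I = 0.156.
E = (0.156) × (99500/32852) = 0.4724…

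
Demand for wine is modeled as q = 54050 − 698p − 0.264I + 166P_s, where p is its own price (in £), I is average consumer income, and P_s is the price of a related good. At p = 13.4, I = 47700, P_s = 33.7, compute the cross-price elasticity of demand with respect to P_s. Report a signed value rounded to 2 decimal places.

0.15

At the given values, q = 54050 − 698(13.4) − 0.264(47700) + 166(33.7) = 37698.2.
∂q/∂P_s = 166.
E = (166) × (33.7/37698.2) = 0.1483…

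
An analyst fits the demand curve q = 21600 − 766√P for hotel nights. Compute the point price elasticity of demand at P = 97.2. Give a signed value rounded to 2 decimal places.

-0.27

dq/dP = −766/(2√P) = -38.8477. At P = 97.2, q = 14048.
Ed = (dq/dP)·(P/q) = (-38.8477) × (97.2/14048) = -0.2687…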